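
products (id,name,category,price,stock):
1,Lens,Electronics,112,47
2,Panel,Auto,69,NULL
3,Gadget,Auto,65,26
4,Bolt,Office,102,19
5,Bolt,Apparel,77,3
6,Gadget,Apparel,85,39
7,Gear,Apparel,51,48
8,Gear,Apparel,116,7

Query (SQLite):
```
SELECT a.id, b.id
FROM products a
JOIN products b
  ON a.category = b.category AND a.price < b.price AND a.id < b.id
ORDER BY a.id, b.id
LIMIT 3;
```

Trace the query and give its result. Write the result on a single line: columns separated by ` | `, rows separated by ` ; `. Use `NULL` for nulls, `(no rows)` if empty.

Pairs (a,b) with same category, a.price < b.price, a.id < b.id.
category groups: Apparel:{5,6,7,8} Auto:{2,3} Electronics:{1} Office:{4}
Ordered by (a.id, b.id); first 3.

5 | 6 ; 5 | 8 ; 6 | 8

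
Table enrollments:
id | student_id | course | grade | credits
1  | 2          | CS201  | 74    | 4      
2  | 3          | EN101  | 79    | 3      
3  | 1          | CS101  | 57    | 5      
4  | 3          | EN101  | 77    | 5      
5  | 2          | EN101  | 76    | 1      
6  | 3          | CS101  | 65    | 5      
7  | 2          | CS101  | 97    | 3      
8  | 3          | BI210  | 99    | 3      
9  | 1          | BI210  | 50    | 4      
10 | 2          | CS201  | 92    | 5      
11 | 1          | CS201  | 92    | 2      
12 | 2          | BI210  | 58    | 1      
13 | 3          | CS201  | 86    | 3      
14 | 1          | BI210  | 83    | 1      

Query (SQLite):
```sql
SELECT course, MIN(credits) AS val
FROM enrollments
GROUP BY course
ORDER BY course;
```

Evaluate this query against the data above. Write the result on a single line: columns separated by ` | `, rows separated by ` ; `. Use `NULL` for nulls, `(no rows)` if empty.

Partition enrollments by course; compute MIN(credits) within each group.
  BI210: ids {8, 9, 12, 14} → MIN(credits)=1
  CS101: ids {3, 6, 7} → MIN(credits)=3
  CS201: ids {1, 10, 11, 13} → MIN(credits)=2
  EN101: ids {2, 4, 5} → MIN(credits)=1

BI210 | 1 ; CS101 | 3 ; CS201 | 2 ; EN101 | 1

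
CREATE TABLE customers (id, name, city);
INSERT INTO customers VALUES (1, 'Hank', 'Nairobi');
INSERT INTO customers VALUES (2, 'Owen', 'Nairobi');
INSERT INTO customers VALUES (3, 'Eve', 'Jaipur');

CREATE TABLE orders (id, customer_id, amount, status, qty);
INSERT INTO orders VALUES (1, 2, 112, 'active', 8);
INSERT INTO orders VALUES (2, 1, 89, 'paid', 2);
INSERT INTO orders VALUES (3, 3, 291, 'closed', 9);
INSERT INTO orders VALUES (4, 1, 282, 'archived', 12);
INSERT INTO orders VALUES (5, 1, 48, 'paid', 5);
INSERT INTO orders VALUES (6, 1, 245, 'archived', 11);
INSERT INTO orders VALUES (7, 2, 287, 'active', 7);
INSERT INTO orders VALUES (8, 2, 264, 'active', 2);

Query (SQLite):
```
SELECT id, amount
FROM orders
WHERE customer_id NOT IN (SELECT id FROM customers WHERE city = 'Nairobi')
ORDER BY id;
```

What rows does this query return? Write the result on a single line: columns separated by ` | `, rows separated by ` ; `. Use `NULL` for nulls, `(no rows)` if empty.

Inner query: customers.id where city = 'Nairobi'.
Outer: keep orders rows whose customer_id is not in that set.
Inner query → {1, 2}

3 | 291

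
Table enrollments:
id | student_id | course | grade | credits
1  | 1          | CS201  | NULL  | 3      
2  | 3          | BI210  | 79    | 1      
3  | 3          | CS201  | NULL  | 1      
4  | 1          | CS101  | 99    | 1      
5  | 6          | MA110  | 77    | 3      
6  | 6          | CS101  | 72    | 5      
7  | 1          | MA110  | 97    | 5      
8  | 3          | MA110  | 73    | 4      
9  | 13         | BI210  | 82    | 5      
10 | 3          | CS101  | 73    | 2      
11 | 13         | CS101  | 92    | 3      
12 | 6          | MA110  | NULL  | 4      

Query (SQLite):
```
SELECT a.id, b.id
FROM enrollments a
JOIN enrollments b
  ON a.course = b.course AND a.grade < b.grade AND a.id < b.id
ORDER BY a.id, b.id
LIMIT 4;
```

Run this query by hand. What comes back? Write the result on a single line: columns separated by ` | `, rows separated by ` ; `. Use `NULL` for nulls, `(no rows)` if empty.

2 | 9 ; 5 | 7 ; 6 | 10 ; 6 | 11

Pairs (a,b) with same course, a.grade < b.grade, a.id < b.id.
course groups: BI210:{2,9} CS101:{4,6,10,11} CS201:{1,3} MA110:{5,7,8,12}
Ordered by (a.id, b.id); first 4.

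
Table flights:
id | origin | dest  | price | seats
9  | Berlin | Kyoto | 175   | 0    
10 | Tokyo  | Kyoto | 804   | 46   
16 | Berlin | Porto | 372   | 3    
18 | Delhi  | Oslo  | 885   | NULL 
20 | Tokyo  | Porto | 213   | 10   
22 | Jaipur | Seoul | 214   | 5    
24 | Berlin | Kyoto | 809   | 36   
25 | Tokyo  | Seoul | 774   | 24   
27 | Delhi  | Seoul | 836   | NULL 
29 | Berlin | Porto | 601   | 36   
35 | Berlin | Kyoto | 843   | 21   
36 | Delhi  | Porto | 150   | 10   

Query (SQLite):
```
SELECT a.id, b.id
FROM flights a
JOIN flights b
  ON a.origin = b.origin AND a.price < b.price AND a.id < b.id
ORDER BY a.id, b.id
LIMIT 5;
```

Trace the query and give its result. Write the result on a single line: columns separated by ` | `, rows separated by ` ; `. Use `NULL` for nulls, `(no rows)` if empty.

Pairs (a,b) with same origin, a.price < b.price, a.id < b.id.
origin groups: Berlin:{9,16,24,29,35} Delhi:{18,27,36} Jaipur:{22} Tokyo:{10,20,25}
Ordered by (a.id, b.id); first 5.

9 | 16 ; 9 | 24 ; 9 | 29 ; 9 | 35 ; 16 | 24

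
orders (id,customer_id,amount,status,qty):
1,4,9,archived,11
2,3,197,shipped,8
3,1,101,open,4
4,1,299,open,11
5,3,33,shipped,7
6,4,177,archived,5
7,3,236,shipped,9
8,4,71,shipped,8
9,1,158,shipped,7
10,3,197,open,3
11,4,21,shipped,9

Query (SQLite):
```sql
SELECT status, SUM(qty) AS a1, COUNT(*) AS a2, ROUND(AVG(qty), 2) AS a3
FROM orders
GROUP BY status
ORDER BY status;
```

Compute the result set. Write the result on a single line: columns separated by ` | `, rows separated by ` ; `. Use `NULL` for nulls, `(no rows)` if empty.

archived | 16 | 2 | 8 ; open | 18 | 3 | 6 ; shipped | 48 | 6 | 8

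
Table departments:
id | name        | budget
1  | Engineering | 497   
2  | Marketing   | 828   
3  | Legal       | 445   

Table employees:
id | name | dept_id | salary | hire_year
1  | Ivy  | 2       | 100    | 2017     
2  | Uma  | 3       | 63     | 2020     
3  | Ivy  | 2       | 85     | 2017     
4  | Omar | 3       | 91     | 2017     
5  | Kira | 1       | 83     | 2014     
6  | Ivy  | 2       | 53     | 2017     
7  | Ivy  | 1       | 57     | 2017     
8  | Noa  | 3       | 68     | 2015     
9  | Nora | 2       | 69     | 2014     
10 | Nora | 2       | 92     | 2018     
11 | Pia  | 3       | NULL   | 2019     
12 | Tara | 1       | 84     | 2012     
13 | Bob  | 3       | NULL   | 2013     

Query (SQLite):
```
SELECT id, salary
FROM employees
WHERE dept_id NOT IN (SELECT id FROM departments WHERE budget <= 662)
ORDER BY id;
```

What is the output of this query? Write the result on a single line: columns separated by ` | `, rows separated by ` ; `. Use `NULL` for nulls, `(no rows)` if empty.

Inner query: departments.id where budget <= 662.
Outer: keep employees rows whose dept_id is not in that set.
Inner query → {1, 3}

1 | 100 ; 3 | 85 ; 6 | 53 ; 9 | 69 ; 10 | 92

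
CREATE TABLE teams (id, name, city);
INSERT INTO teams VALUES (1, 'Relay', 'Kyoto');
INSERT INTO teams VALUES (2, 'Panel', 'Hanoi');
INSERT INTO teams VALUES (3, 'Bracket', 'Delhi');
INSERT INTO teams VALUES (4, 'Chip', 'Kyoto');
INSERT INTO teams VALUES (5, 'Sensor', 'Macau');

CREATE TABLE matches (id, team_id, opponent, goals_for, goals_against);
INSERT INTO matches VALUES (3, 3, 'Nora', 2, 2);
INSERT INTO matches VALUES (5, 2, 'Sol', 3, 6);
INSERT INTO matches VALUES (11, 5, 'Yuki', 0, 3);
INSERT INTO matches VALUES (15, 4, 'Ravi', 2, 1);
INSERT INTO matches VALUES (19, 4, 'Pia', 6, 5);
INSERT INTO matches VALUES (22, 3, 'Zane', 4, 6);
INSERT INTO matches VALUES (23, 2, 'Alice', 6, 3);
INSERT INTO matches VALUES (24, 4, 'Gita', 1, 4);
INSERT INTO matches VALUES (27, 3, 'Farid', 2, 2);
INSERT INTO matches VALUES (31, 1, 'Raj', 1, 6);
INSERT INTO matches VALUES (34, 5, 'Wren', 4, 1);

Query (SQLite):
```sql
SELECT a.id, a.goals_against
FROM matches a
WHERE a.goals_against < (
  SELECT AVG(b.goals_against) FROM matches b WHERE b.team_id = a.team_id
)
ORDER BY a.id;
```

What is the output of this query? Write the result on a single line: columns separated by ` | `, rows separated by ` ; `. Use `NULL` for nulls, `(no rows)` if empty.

3 | 2 ; 15 | 1 ; 23 | 3 ; 27 | 2 ; 34 | 1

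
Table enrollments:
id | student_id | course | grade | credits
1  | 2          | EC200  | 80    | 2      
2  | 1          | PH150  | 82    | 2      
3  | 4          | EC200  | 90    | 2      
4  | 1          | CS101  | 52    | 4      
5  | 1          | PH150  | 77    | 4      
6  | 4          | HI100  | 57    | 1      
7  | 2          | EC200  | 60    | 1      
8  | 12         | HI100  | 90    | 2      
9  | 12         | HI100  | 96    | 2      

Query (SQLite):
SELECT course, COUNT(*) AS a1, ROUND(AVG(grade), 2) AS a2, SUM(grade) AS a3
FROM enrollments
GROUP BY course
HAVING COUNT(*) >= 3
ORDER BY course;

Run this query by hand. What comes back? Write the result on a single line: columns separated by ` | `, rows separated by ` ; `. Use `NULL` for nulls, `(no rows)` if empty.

Group enrollments by course.
Per group compute: COUNT(*), ROUND(AVG(grade), 2), SUM(grade).
HAVING: drop groups with fewer than 3 rows.
  CS101: ids {4} → COUNT(*)=1, ROUND(AVG(grade), 2)=52, SUM(grade)=52
  EC200: ids {1, 3, 7} → COUNT(*)=3, ROUND(AVG(grade), 2)=76.67, SUM(grade)=230
  HI100: ids {6, 8, 9} → COUNT(*)=3, ROUND(AVG(grade), 2)=81, SUM(grade)=243
  PH150: ids {2, 5} → COUNT(*)=2, ROUND(AVG(grade), 2)=79.5, SUM(grade)=159

EC200 | 3 | 76.67 | 230 ; HI100 | 3 | 81 | 243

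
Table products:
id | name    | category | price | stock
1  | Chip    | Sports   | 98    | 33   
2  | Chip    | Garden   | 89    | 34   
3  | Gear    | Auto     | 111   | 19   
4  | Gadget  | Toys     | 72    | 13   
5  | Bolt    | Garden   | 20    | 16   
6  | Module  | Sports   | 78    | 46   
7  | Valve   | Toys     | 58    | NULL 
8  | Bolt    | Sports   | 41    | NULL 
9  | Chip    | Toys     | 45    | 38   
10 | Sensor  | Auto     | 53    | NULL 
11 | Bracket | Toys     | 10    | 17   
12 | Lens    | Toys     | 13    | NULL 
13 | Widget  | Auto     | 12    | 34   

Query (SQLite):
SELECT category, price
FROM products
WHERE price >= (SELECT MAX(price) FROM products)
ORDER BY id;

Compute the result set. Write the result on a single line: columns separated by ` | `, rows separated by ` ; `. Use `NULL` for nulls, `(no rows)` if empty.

Scalar subquery: MAX(price) over all products rows = 111.
Keep rows where price >= that value.

Auto | 111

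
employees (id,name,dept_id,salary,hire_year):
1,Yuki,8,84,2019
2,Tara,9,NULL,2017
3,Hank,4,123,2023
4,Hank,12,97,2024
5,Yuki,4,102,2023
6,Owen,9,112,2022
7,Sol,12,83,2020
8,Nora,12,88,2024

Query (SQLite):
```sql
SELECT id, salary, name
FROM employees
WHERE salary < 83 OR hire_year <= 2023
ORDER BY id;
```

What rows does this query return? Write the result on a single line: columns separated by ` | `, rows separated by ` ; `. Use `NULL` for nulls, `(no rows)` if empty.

salary < 83: ids { }
hire_year <= 2023: ids {1, 2, 3, 5, 6, 7}
Combine with OR.

1 | 84 | Yuki ; 2 | NULL | Tara ; 3 | 123 | Hank ; 5 | 102 | Yuki ; 6 | 112 | Owen ; 7 | 83 | Sol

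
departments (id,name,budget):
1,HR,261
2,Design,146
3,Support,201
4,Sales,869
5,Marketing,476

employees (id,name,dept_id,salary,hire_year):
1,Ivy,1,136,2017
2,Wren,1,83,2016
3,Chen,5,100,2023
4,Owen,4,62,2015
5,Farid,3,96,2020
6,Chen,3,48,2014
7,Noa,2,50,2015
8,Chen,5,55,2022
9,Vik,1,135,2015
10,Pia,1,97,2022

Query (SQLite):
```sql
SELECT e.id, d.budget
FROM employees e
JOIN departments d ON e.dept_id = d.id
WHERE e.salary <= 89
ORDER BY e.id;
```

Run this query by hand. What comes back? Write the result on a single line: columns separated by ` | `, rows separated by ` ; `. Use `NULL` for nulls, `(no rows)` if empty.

2 | 261 ; 4 | 869 ; 6 | 201 ; 7 | 146 ; 8 | 476

Each employees row matches the departments row where dept_id = departments.id.
Then keep rows with e.salary <= 89.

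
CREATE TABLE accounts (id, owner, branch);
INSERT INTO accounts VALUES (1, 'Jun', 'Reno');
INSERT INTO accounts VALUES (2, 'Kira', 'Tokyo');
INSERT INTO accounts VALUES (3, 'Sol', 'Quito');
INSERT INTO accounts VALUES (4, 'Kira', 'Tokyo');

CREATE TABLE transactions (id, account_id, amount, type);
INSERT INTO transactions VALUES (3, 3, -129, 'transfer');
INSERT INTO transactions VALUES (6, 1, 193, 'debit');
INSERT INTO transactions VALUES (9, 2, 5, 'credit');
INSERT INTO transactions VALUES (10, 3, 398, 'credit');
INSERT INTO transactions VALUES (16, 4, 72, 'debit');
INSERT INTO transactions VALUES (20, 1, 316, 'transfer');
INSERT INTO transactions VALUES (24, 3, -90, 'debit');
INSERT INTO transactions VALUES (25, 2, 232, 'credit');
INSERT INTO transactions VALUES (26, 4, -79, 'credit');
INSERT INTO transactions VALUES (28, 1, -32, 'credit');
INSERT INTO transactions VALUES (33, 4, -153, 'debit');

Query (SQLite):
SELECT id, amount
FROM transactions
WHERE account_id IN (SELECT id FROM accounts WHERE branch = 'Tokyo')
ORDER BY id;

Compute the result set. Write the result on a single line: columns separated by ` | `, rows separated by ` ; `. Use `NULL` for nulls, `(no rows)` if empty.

9 | 5 ; 16 | 72 ; 25 | 232 ; 26 | -79 ; 33 | -153

Inner query: accounts.id where branch = 'Tokyo'.
Outer: keep transactions rows whose account_id is in that set.
Inner query → {2, 4}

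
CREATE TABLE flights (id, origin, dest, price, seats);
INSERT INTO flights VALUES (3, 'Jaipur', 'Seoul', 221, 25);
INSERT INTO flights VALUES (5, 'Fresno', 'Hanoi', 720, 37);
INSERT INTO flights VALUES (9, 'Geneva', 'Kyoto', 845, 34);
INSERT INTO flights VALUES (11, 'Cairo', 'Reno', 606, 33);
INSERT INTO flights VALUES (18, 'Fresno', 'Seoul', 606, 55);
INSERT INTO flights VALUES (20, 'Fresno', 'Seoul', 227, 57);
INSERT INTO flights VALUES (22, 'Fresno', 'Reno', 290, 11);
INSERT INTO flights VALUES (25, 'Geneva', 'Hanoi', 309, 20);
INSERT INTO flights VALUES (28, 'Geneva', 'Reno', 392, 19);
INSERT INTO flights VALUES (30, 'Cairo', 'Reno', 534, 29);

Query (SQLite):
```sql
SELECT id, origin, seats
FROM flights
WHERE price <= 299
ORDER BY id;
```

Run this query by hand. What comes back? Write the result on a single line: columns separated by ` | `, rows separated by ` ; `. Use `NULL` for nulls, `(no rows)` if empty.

3 | Jaipur | 25 ; 20 | Fresno | 57 ; 22 | Fresno | 11

price <= 299: ids {3, 20, 22}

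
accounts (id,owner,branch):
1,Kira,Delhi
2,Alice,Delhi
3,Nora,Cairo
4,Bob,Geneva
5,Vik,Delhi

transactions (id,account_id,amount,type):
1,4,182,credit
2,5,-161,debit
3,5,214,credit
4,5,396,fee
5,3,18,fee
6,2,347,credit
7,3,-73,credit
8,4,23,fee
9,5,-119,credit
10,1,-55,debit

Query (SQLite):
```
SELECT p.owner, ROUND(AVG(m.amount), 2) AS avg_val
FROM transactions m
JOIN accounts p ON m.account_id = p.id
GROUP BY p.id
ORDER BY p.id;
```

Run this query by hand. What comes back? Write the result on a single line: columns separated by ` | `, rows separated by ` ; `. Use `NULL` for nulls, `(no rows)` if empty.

Join each transactions row to its accounts via account_id.
Group joined rows by accounts.id; compute ROUND(AVG(m.amount), 2) per group.
  1: ids {10} → ROUND(AVG(m.amount), 2)=-55
  2: ids {6} → ROUND(AVG(m.amount), 2)=347
  3: ids {5, 7} → ROUND(AVG(m.amount), 2)=-27.5
  4: ids {1, 8} → ROUND(AVG(m.amount), 2)=102.5
  5: ids {2, 3, 4, 9} → ROUND(AVG(m.amount), 2)=82.5

Kira | -55 ; Alice | 347 ; Nora | -27.5 ; Bob | 102.5 ; Vik | 82.5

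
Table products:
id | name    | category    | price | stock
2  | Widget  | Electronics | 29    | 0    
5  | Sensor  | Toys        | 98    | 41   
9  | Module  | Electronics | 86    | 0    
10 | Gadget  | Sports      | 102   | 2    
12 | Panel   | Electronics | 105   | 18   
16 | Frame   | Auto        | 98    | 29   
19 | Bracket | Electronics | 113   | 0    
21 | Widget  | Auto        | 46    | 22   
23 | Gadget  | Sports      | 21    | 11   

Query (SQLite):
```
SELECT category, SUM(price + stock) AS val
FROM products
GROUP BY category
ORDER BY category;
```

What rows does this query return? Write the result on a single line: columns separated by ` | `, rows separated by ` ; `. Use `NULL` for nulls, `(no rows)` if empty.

Auto | 195 ; Electronics | 351 ; Sports | 136 ; Toys | 139

For each row compute price + stock.
Group by category; take SUM of the expression per group.
  Auto: ids {16, 21} → SUM(price + stock)=195
  Electronics: ids {2, 9, 12, 19} → SUM(price + stock)=351
  Sports: ids {10, 23} → SUM(price + stock)=136
  Toys: ids {5} → SUM(price + stock)=139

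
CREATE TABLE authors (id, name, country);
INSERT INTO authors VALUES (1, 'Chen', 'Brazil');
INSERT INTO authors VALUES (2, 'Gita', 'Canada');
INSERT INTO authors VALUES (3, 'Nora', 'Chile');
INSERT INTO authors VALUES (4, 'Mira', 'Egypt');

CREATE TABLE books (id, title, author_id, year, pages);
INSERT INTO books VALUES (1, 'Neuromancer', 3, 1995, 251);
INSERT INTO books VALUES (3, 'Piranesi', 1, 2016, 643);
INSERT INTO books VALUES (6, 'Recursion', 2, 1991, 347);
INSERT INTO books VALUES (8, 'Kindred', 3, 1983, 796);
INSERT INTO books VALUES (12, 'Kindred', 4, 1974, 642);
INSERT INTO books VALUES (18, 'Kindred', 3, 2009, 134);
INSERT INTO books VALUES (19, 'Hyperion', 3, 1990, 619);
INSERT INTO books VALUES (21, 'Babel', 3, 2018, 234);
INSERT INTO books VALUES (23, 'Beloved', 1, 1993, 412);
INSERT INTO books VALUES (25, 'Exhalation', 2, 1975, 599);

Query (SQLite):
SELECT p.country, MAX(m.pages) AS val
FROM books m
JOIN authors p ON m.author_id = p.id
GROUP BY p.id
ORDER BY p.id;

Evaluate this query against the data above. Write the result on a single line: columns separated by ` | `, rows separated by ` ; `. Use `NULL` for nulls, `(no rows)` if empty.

Join each books row to its authors via author_id.
Group joined rows by authors.id; compute MAX(m.pages) per group.
  1: ids {3, 23} → MAX(m.pages)=643
  2: ids {6, 25} → MAX(m.pages)=599
  3: ids {1, 8, 18, 19, 21} → MAX(m.pages)=796
  4: ids {12} → MAX(m.pages)=642

Brazil | 643 ; Canada | 599 ; Chile | 796 ; Egypt | 642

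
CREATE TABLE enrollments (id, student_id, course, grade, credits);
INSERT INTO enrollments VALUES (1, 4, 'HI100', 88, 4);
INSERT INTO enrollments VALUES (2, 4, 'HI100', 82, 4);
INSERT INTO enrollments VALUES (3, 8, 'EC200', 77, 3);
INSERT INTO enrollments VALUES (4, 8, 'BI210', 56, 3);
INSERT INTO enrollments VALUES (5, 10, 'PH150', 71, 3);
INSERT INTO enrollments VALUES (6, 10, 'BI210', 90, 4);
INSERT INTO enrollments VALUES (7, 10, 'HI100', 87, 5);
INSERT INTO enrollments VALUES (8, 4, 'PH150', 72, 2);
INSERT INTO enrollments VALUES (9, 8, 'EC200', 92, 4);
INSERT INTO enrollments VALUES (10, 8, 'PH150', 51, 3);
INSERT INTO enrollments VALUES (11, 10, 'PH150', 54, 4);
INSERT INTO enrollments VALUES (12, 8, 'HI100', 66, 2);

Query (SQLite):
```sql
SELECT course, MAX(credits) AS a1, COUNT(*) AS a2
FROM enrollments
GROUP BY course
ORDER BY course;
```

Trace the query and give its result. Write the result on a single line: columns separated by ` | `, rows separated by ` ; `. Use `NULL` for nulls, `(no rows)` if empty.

Group enrollments by course.
Per group compute: MAX(credits), COUNT(*).
  BI210: ids {4, 6} → MAX(credits)=4, COUNT(*)=2
  EC200: ids {3, 9} → MAX(credits)=4, COUNT(*)=2
  HI100: ids {1, 2, 7, 12} → MAX(credits)=5, COUNT(*)=4
  PH150: ids {5, 8, 10, 11} → MAX(credits)=4, COUNT(*)=4

BI210 | 4 | 2 ; EC200 | 4 | 2 ; HI100 | 5 | 4 ; PH150 | 4 | 4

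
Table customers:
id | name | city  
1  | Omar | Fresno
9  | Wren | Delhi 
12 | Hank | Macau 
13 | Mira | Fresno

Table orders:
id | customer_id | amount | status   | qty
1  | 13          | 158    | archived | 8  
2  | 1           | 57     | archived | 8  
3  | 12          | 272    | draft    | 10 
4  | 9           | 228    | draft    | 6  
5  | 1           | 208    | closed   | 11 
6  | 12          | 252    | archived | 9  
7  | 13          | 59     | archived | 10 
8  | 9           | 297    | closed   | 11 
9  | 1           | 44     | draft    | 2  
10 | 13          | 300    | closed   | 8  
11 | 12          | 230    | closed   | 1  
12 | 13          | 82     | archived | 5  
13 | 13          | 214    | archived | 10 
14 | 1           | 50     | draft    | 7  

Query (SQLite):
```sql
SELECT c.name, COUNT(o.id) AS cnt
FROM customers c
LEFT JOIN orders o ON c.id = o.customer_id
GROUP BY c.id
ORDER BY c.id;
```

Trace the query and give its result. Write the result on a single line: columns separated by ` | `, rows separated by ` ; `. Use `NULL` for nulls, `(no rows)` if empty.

LEFT JOIN keeps every customers row; unmatched ones get NULL for orders columns.
Group by customers.id and compute COUNT(o.id). COUNT(col) of an all-NULL group is 0.
  1: ids {2, 5, 9, 14} → COUNT(o.id)=4
  9: ids {4, 8} → COUNT(o.id)=2
  12: ids {3, 6, 11} → COUNT(o.id)=3
  13: ids {1, 7, 10, 12, 13} → COUNT(o.id)=5

Omar | 4 ; Wren | 2 ; Hank | 3 ; Mira | 5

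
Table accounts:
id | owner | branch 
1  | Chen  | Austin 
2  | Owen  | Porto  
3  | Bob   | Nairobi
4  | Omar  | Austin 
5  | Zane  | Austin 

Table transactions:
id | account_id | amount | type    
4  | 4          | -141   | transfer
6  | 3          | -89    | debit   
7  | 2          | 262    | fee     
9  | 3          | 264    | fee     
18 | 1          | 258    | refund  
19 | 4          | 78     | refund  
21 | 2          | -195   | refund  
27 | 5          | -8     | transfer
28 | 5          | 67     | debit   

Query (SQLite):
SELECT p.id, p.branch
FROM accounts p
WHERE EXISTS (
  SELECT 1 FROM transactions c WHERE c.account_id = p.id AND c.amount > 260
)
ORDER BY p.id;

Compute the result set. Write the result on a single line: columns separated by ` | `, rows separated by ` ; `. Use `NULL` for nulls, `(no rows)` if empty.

2 | Porto ; 3 | Nairobi

For each accounts row, check whether any transactions with matching account_id has amount > 260.
Keep rows where that is true.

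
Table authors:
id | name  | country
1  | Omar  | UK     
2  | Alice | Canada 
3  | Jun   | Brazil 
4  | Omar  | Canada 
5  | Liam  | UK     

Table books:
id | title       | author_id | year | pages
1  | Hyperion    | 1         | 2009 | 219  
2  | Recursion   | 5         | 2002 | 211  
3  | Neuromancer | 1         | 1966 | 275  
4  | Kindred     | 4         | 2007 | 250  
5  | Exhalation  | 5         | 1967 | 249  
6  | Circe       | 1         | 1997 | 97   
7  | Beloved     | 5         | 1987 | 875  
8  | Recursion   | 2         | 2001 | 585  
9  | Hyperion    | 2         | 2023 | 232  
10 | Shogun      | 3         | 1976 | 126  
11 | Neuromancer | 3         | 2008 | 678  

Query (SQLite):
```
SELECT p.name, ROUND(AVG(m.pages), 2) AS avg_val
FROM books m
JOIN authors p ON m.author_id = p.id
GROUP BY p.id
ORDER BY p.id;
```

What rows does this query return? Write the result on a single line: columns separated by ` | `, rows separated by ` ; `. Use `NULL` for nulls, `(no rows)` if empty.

Omar | 197 ; Alice | 408.5 ; Jun | 402 ; Omar | 250 ; Liam | 445

Join each books row to its authors via author_id.
Group joined rows by authors.id; compute ROUND(AVG(m.pages), 2) per group.
  1: ids {1, 3, 6} → ROUND(AVG(m.pages), 2)=197
  2: ids {8, 9} → ROUND(AVG(m.pages), 2)=408.5
  3: ids {10, 11} → ROUND(AVG(m.pages), 2)=402
  4: ids {4} → ROUND(AVG(m.pages), 2)=250
  5: ids {2, 5, 7} → ROUND(AVG(m.pages), 2)=445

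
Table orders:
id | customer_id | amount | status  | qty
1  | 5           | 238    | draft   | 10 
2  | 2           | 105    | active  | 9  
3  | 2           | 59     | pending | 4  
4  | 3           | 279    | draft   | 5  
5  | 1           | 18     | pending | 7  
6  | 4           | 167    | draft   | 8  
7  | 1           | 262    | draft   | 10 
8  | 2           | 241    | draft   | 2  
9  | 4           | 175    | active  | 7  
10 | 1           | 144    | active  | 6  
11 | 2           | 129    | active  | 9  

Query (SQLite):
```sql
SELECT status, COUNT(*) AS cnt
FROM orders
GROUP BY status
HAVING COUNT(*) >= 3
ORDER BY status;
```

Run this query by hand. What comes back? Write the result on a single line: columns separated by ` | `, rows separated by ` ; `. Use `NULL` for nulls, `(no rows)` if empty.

active | 4 ; draft | 5

Partition orders by status; compute COUNT(*) within each group.
HAVING: keep groups with count ≥ 3.
  active: ids {2, 9, 10, 11} → COUNT(*)=4
  draft: ids {1, 4, 6, 7, 8} → COUNT(*)=5
  pending: ids {3, 5} → COUNT(*)=2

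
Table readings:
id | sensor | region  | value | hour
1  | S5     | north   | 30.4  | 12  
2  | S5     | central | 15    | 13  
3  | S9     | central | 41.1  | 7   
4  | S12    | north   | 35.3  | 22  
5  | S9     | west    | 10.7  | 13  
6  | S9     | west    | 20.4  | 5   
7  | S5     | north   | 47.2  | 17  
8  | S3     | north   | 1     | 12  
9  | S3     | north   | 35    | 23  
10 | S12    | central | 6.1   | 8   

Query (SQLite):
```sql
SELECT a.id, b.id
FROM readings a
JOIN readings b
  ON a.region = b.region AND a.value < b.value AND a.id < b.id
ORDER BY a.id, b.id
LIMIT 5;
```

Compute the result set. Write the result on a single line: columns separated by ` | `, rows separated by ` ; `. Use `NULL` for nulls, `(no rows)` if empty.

1 | 4 ; 1 | 7 ; 1 | 9 ; 2 | 3 ; 4 | 7

Pairs (a,b) with same region, a.value < b.value, a.id < b.id.
region groups: central:{2,3,10} north:{1,4,7,8,9} west:{5,6}
Ordered by (a.id, b.id); first 5.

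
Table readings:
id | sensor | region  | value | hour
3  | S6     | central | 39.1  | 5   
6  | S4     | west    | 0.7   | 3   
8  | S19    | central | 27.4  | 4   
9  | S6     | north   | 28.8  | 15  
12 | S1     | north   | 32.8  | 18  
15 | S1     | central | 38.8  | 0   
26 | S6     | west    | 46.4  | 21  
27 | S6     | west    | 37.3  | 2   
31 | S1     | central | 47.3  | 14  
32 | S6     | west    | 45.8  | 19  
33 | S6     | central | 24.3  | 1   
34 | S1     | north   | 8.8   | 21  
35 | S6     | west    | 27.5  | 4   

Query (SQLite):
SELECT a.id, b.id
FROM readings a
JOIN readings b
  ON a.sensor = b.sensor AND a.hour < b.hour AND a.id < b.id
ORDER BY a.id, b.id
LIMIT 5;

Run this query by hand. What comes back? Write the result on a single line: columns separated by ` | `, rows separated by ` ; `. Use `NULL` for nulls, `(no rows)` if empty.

Pairs (a,b) with same sensor, a.hour < b.hour, a.id < b.id.
sensor groups: S1:{12,15,31,34} S19:{8} S4:{6} S6:{3,9,26,27,32,33,35}
Ordered by (a.id, b.id); first 5.

3 | 9 ; 3 | 26 ; 3 | 32 ; 9 | 26 ; 9 | 32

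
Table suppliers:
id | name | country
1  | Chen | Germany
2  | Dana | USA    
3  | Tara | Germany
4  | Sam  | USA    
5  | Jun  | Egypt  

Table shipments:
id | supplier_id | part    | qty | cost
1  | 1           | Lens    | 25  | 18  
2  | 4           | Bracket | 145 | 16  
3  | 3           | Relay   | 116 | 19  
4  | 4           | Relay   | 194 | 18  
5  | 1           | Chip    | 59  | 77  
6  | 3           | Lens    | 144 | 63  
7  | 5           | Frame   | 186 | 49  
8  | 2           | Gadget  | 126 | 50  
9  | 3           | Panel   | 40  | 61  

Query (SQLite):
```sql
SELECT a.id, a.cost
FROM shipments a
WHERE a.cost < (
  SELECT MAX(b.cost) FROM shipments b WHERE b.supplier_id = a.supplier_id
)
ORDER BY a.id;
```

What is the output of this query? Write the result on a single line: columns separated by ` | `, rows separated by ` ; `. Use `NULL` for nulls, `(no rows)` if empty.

For each shipments row a, compute MAX(cost) over rows sharing a.supplier_id.
Keep row a if a.cost < that per-group MAX.
  supplier_id=1: MAX(cost) = 77
  supplier_id=2: MAX(cost) = 50
  supplier_id=3: MAX(cost) = 63
  supplier_id=4: MAX(cost) = 18
  supplier_id=5: MAX(cost) = 49

1 | 18 ; 2 | 16 ; 3 | 19 ; 9 | 61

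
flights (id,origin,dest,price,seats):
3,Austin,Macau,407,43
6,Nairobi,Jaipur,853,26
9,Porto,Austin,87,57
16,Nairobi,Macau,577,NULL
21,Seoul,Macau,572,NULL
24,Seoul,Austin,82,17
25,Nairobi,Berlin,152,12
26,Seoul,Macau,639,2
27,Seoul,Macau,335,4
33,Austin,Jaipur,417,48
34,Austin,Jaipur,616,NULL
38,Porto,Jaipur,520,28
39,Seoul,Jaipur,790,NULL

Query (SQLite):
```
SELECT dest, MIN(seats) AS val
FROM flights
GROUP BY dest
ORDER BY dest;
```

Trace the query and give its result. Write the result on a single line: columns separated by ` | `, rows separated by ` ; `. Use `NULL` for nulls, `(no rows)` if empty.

Austin | 17 ; Berlin | 12 ; Jaipur | 26 ; Macau | 2

Partition flights by dest; compute MIN(seats) within each group.
  Austin: ids {9, 24} → MIN(seats)=17
  Berlin: ids {25} → MIN(seats)=12
  Jaipur: ids {6, 33, 34, 38, 39} → MIN(seats)=26
  Macau: ids {3, 16, 21, 26, 27} → MIN(seats)=2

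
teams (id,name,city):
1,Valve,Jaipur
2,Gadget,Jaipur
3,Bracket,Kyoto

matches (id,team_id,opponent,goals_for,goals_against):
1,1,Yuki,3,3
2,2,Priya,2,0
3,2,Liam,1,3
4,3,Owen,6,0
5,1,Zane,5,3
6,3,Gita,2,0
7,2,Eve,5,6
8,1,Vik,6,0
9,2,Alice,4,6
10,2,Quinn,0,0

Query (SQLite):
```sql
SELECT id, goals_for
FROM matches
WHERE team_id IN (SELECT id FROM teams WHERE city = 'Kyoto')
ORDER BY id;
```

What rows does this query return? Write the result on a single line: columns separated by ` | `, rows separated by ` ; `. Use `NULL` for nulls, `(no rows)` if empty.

4 | 6 ; 6 | 2

Inner query: teams.id where city = 'Kyoto'.
Outer: keep matches rows whose team_id is in that set.
Inner query → {3}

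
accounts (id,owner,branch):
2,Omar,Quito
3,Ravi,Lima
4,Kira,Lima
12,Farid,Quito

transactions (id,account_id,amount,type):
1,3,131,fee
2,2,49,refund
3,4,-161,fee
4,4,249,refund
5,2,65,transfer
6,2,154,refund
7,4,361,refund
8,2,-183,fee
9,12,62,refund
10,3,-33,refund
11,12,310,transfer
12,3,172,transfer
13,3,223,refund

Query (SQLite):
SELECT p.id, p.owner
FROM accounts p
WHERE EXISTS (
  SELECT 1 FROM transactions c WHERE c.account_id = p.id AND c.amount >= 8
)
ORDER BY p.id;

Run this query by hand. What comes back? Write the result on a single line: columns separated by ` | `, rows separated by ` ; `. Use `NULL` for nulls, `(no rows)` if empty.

2 | Omar ; 3 | Ravi ; 4 | Kira ; 12 | Farid

For each accounts row, check whether any transactions with matching account_id has amount >= 8.
Keep rows where that is true.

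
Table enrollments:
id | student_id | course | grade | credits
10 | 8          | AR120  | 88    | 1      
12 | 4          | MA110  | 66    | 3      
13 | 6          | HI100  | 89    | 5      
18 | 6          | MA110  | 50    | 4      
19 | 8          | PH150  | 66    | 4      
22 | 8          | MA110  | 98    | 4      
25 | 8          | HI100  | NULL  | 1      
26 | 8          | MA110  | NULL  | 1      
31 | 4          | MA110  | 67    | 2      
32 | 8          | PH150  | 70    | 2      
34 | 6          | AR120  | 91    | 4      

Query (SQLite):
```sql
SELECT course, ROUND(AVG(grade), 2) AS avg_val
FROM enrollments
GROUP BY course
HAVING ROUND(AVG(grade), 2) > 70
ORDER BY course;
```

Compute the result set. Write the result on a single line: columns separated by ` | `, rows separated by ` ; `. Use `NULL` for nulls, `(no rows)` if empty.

Partition enrollments by course; compute ROUND(AVG(grade), 2) within each group.
HAVING: keep groups where ROUND(AVG(grade), 2) > 70.
  AR120: ids {10, 34} → ROUND(AVG(grade), 2)=89.5
  HI100: ids {13, 25} → ROUND(AVG(grade), 2)=89
  MA110: ids {12, 18, 22, 26, 31} → ROUND(AVG(grade), 2)=70.25
  PH150: ids {19, 32} → ROUND(AVG(grade), 2)=68

AR120 | 89.5 ; HI100 | 89 ; MA110 | 70.25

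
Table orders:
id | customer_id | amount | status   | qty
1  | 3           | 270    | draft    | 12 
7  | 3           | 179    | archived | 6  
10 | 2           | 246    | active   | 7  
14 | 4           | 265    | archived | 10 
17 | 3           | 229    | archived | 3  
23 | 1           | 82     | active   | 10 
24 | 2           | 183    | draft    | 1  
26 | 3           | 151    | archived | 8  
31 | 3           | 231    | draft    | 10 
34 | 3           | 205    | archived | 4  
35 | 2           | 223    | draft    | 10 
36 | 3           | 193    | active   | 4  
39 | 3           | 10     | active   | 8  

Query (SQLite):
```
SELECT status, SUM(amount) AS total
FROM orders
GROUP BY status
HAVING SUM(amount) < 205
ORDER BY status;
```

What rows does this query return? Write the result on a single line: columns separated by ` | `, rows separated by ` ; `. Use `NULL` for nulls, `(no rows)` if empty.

Partition orders by status; compute SUM(amount) within each group.
HAVING: keep groups where SUM(amount) < 205.
  active: ids {10, 23, 36, 39} → SUM(amount)=531
  archived: ids {7, 14, 17, 26, 34} → SUM(amount)=1029
  draft: ids {1, 24, 31, 35} → SUM(amount)=907

(no rows)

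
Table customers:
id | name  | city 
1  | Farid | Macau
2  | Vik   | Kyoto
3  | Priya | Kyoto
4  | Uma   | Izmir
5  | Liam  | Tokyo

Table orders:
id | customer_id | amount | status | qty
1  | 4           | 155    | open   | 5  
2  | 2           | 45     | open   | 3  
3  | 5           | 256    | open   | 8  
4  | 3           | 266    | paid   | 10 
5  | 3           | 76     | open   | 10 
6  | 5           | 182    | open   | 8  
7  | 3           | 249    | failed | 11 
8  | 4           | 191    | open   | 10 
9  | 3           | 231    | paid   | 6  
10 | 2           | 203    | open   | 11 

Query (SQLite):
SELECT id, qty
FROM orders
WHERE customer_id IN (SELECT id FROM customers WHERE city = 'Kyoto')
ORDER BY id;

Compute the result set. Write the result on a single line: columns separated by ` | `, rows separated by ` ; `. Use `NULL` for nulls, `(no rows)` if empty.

Inner query: customers.id where city = 'Kyoto'.
Outer: keep orders rows whose customer_id is in that set.
Inner query → {2, 3}

2 | 3 ; 4 | 10 ; 5 | 10 ; 7 | 11 ; 9 | 6 ; 10 | 11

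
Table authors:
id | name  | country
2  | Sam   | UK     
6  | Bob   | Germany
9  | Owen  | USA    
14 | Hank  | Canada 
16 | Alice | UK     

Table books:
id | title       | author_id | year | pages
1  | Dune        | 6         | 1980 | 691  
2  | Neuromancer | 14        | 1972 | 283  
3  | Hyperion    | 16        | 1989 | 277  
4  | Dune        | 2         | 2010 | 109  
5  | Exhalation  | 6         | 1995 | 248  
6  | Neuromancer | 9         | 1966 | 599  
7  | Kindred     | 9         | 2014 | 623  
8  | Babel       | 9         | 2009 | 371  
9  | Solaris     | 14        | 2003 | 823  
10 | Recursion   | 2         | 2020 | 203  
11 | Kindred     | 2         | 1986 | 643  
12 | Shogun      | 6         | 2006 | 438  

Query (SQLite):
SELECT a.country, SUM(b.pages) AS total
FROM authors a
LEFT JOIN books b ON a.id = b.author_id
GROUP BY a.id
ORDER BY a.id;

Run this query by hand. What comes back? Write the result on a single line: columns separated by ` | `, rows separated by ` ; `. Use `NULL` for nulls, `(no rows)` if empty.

UK | 955 ; Germany | 1377 ; USA | 1593 ; Canada | 1106 ; UK | 277

LEFT JOIN keeps every authors row; unmatched ones get NULL for books columns.
Group by authors.id and compute SUM(b.pages). SUM over an all-NULL group is NULL.
  2: ids {4, 10, 11} → SUM(b.pages)=955
  6: ids {1, 5, 12} → SUM(b.pages)=1377
  9: ids {6, 7, 8} → SUM(b.pages)=1593
  14: ids {2, 9} → SUM(b.pages)=1106
  16: ids {3} → SUM(b.pages)=277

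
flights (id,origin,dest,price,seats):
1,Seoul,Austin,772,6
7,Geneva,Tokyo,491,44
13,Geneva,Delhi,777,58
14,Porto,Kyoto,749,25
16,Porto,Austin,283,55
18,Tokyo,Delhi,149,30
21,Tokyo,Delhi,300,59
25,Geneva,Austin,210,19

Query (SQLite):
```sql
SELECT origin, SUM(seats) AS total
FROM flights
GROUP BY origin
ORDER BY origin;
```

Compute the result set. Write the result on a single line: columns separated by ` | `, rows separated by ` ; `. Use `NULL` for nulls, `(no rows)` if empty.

Partition flights by origin; compute SUM(seats) within each group.
  Geneva: ids {7, 13, 25} → SUM(seats)=121
  Porto: ids {14, 16} → SUM(seats)=80
  Seoul: ids {1} → SUM(seats)=6
  Tokyo: ids {18, 21} → SUM(seats)=89

Geneva | 121 ; Porto | 80 ; Seoul | 6 ; Tokyo | 89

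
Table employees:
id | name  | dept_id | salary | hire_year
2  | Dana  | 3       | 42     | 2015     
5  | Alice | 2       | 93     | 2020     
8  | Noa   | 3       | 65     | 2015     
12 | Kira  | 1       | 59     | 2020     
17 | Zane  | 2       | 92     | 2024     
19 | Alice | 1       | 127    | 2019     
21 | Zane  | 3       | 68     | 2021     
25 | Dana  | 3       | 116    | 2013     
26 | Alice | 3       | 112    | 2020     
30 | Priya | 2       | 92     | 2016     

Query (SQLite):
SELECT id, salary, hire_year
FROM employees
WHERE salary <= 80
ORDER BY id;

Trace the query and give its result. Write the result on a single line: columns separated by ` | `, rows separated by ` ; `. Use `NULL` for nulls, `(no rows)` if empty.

2 | 42 | 2015 ; 8 | 65 | 2015 ; 12 | 59 | 2020 ; 21 | 68 | 2021

salary <= 80: ids {2, 8, 12, 21}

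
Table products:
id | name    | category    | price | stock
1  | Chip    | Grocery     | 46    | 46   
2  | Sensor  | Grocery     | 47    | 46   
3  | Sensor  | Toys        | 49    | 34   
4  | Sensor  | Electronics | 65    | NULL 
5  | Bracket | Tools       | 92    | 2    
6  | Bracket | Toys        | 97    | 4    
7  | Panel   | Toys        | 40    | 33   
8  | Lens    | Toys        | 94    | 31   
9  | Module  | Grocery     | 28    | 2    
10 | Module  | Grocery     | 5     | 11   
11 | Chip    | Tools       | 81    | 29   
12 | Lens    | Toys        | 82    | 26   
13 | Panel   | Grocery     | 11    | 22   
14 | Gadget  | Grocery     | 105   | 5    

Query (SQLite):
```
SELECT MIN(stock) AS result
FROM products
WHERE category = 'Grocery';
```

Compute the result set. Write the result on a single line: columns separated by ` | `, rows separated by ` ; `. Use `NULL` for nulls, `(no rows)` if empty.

Rows where category='Grocery' → stock values: [46, 46, 2, 11, 22, 5].
MIN of non-NULL values = 2.

2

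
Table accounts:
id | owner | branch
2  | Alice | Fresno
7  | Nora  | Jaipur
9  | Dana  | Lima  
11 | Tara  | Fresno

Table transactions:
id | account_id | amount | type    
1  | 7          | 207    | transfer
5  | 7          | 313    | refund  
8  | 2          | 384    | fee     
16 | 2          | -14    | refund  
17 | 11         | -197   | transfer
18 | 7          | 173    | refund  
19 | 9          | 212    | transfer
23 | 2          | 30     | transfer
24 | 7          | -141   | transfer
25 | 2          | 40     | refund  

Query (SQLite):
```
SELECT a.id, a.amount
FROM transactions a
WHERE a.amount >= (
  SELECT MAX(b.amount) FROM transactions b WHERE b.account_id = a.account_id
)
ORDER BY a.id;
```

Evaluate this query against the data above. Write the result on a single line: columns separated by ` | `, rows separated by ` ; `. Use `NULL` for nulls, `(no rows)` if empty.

5 | 313 ; 8 | 384 ; 17 | -197 ; 19 | 212

For each transactions row a, compute MAX(amount) over rows sharing a.account_id.
Keep row a if a.amount >= that per-group MAX.
  account_id=2: MAX(amount) = 384
  account_id=7: MAX(amount) = 313
  account_id=9: MAX(amount) = 212
  account_id=11: MAX(amount) = -197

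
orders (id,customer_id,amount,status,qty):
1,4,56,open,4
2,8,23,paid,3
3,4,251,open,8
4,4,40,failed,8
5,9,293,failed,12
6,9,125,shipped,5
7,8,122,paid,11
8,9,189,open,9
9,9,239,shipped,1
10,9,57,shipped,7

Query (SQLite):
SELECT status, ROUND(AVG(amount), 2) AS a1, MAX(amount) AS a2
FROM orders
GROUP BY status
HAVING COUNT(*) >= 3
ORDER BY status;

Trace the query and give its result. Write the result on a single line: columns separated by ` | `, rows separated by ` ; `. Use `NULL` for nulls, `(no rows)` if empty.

Group orders by status.
Per group compute: ROUND(AVG(amount), 2), MAX(amount).
HAVING: drop groups with fewer than 3 rows.
  failed: ids {4, 5} → ROUND(AVG(amount), 2)=166.5, MAX(amount)=293
  open: ids {1, 3, 8} → ROUND(AVG(amount), 2)=165.33, MAX(amount)=251
  paid: ids {2, 7} → ROUND(AVG(amount), 2)=72.5, MAX(amount)=122
  shipped: ids {6, 9, 10} → ROUND(AVG(amount), 2)=140.33, MAX(amount)=239

open | 165.33 | 251 ; shipped | 140.33 | 239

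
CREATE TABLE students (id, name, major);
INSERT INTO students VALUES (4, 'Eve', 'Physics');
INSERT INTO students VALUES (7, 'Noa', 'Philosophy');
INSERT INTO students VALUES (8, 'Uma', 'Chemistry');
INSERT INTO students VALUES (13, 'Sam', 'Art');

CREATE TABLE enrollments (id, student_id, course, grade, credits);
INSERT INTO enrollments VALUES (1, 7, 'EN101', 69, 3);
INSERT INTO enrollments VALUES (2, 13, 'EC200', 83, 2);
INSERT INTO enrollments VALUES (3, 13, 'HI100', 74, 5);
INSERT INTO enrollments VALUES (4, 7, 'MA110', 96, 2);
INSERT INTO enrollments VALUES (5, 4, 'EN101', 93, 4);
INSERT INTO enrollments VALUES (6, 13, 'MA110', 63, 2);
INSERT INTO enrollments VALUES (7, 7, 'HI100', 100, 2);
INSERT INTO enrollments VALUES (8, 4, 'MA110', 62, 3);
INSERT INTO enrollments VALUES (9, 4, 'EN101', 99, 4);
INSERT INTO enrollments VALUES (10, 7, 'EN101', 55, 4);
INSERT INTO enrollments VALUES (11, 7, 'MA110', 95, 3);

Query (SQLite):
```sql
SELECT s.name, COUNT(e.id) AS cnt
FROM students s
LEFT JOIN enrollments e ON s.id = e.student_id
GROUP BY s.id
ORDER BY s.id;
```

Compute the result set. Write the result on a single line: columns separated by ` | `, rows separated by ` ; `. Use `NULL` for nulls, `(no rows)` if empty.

Eve | 3 ; Noa | 5 ; Uma | 0 ; Sam | 3

LEFT JOIN keeps every students row; unmatched ones get NULL for enrollments columns.
Group by students.id and compute COUNT(e.id). COUNT(col) of an all-NULL group is 0.
  4: ids {5, 8, 9} → COUNT(e.id)=3
  7: ids {1, 4, 7, 10, 11} → COUNT(e.id)=5
  8: ids {—} → COUNT(e.id)=0
  13: ids {2, 3, 6} → COUNT(e.id)=3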